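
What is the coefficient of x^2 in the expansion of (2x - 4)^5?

The general term is C(5,j)·(2x)^j·(-4)^(5-j); the x^2 term has j = 2.
C(5,2) = 10.
Coefficient = C(5,2) · 2^2 · (-4)^3 = 10 · 4 · (-64) = -2560.

-2560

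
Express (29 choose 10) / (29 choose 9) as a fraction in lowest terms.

C(n,k+1)/C(n,k) = (n−k)/(k+1) = (29−9)/(9+1) = 20/10 = 2.

2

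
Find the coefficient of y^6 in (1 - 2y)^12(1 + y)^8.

Coefficient of y^6 = Σ_{j} C(12,j)·(-2)^j·C(8,6-j)·1^(6-j) for j from 0 to 6.
= 28 + (-1344) + 18480 + (-98560) + 221760 + (-202752) + 59136 = -3252.

-3252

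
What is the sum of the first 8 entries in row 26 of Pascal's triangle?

971712

1 + 26 + 325 + 2600 + 14950 + 65780 + 230230 + 657800 = 971712.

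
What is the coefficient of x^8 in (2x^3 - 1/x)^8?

General term: C(8,j)·(2x^3)^j·(-1/x)^(8-j), with x-exponent 3j − 1(8−j) = 4j − 8.
Set 4j − 8 = 8: j = 4.
C(8,4) = 70; 2^4 = 16; (-1)^4 = 1.
Coefficient = 70 · 16 · 1 = 1120.

1120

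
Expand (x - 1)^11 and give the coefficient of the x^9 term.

55

The general term is C(11,j)·(x)^j·(-1)^(11-j); the x^9 term has j = 9.
C(11,9) = 55.
Coefficient = C(11,9) = 55.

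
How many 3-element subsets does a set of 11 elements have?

165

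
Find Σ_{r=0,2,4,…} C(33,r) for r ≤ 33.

Half of (1+1)^33 + (1−1)^33 gives the even-index sum: 2^32 = 4294967296.

4294967296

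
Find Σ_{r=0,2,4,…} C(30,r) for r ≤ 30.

Even-r terms of row 30 sum to 2^29 = 536870912.

536870912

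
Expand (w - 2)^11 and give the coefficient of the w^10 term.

The general term is C(11,j)·(w)^j·(-2)^(11-j); the w^10 term has j = 10.
C(11,10) = 11.
Coefficient = C(11,10) · (-2)^1 = 11 · (-2) = -22.

-22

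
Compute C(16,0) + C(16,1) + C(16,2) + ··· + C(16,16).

Setting x = 1 in (1+x)^16 gives Σ C(16,i) = 2^16 = 65536.

65536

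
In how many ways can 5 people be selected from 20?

15504

This is C(20,5) = 15504.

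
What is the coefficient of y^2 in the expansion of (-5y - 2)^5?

-2000

The general term is C(5,j)·(-5y)^j·(-2)^(5-j); the y^2 term has j = 2.
C(5,2) = 10.
Coefficient = C(5,2) · (-5)^2 · (-2)^3 = 10 · 25 · (-8) = -2000.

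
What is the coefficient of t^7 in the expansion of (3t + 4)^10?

The general term is C(10,j)·(3t)^j·(4)^(10-j); the t^7 term has j = 7.
C(10,7) = 120.
Coefficient = C(10,7) · 3^7 · 4^3 = 120 · 2187 · 64 = 16796160.

16796160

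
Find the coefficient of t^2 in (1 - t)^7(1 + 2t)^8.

Coefficient of t^2 = Σ_{j} C(7,j)·(-1)^j·C(8,2-j)·2^(2-j) for j from 0 to 2.
= 112 + (-112) + 21 = 21.

21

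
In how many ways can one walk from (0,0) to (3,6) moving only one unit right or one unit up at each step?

Each path is a sequence of 9 steps with 3 rights: C(9,3) = 84.

84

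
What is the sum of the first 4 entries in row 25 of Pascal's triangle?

2626

1 + 25 + 300 + 2300 = 2626.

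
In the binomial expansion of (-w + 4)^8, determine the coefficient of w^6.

448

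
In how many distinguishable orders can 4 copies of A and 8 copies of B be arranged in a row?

495

Choose positions for the A's: C(12,4) = 495.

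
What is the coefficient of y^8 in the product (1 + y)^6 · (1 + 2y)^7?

Coefficient of y^8 = Σ_{j} C(6,j)·1^j·C(7,8-j)·2^(8-j) for j from 1 to 6.
= 768 + 6720 + 13440 + 8400 + 1680 + 84 = 31092.

31092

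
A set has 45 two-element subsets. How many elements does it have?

n(n−1)/2 = 45 ⇒ n(n−1) = 90. Since 10·9 = 90, n = 10.

10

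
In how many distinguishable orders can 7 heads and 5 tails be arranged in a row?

792

Choose positions for the heads: C(12,7) = 792.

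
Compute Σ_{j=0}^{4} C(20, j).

6196

1 + 20 + 190 + 1140 + 4845 = 6196.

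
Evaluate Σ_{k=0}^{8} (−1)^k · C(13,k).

495

The partial alternating sum Σ_{k=0}^{8} (−1)^k C(13,k) = (−1)^8 C(12,8) = 495.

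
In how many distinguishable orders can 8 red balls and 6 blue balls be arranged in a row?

Choose positions for the red balls: C(14,8) = 3003.

3003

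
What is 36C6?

C(36,6) = (36·35·34·33·32·31) / 6! = 1402410240 / 720 = 1947792.

1947792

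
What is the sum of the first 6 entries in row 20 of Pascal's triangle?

1 + 20 + 190 + 1140 + 4845 + 15504 = 21700.

21700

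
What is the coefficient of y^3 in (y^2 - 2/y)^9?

-4032

General term: C(9,j)·(y^2)^j·(-2/y)^(9-j), with y-exponent 2j − 1(9−j) = 3j − 9.
Set 3j − 9 = 3: j = 4.
C(9,4) = 126; 1^4 = 1; (-2)^5 = -32.
Coefficient = 126 · 1 · (-32) = -4032.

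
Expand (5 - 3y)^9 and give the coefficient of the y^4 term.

The general term is C(9,j)·(5)^j·(-3y)^(9-j); the y^4 term has j = 5.
C(9,5) = 126.
Coefficient = C(9,5) · 5^5 · (-3)^4 = 126 · 3125 · 81 = 31893750.

31893750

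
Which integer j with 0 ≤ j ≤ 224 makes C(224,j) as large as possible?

112

C(224,j) is maximized at j = 224/2 = 112.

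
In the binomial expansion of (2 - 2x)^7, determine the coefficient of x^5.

The general term is C(7,j)·(2)^j·(-2x)^(7-j); the x^5 term has j = 2.
C(7,2) = 21.
Coefficient = C(7,2) · 2^2 · (-2)^5 = 21 · 4 · (-32) = -2688.

-2688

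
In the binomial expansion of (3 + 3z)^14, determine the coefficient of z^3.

The general term is C(14,j)·(3)^j·(3z)^(14-j); the z^3 term has j = 11.
C(14,11) = 364.
Coefficient = C(14,11) · 3^11 · 3^3 = 364 · 177147 · 27 = 1741000716.

1741000716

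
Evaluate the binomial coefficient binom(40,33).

C(40,33) = C(40,7) by symmetry.
C(40,7) = (40·39·38·37·36·35·34) / 7! = 93963542400 / 5040 = 18643560.

18643560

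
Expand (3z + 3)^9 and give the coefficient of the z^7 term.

708588

The general term is C(9,j)·(3z)^j·(3)^(9-j); the z^7 term has j = 7.
C(9,7) = 36.
Coefficient = C(9,7) · 3^7 · 3^2 = 36 · 2187 · 9 = 708588.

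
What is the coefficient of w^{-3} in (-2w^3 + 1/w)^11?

General term: C(11,j)·(-2w^3)^j·(1/w)^(11-j), with w-exponent 3j − 1(11−j) = 4j − 11.
Set 4j − 11 = -3: j = 2.
C(11,2) = 55; (-2)^2 = 4; 1^9 = 1.
Coefficient = 55 · 4 · 1 = 220.

220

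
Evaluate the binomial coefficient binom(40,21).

131282408400

C(40,21) = C(40,19) by symmetry.
C(40,19) = (40·39·38·37·36·35·34·33·32·31·30·29·28·27·26·25·24·23·22) / 19! = 15969861751731289590988800000 / 121645100408832000 = 131282408400.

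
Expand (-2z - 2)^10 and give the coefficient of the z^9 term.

The general term is C(10,j)·(-2z)^j·(-2)^(10-j); the z^9 term has j = 9.
C(10,9) = 10.
Coefficient = C(10,9) · (-2)^9 · (-2)^1 = 10 · (-512) · (-2) = 10240.

10240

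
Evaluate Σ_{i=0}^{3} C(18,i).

988

1 + 18 + 153 + 816 = 988.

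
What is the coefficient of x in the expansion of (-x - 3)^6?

1458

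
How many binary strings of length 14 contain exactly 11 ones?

Choose the 11 positions: C(14,11) = 364.

364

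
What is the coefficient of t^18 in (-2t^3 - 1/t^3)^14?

1025024

General term: C(14,j)·(-2t^3)^j·(-1/t^3)^(14-j), with t-exponent 3j − 3(14−j) = 6j − 42.
Set 6j − 42 = 18: j = 10.
C(14,10) = 1001; (-2)^10 = 1024; (-1)^4 = 1.
Coefficient = 1001 · 1024 · 1 = 1025024.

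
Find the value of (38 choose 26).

2707475148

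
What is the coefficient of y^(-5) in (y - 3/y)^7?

5103

General term: C(7,j)·(y)^j·(-3/y)^(7-j), with y-exponent 1j − 1(7−j) = 2j − 7.
Set 2j − 7 = -5: j = 1.
C(7,1) = 7; 1^1 = 1; (-3)^6 = 729.
Coefficient = 7 · 1 · 729 = 5103.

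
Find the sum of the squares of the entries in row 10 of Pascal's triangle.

184756

By Vandermonde's identity, Σ C(10,r)² = C(20,10) = 184756.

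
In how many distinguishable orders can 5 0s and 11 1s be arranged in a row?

4368

Choose positions for the 0s: C(16,5) = 4368.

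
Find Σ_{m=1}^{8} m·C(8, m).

1024

Differentiating (1+x)^8 and setting x=1: Σ m·C(8,m) = 8·2^7 = 1024.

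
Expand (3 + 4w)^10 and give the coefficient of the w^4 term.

The general term is C(10,j)·(3)^j·(4w)^(10-j); the w^4 term has j = 6.
C(10,6) = 210.
Coefficient = C(10,6) · 3^6 · 4^4 = 210 · 729 · 256 = 39191040.

39191040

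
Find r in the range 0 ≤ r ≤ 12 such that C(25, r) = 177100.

6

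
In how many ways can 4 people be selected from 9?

This is C(9,4) = 126.

126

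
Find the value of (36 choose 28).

C(36,28) = C(36,8) by symmetry.
C(36,8) = (36·35·34·33·32·31·30·29) / 8! = 1220096908800 / 40320 = 30260340.

30260340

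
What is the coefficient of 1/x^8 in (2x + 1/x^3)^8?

General term: C(8,j)·(2x)^j·(1/x^3)^(8-j), with x-exponent 1j − 3(8−j) = 4j − 24.
Set 4j − 24 = -8: j = 4.
C(8,4) = 70; 2^4 = 16; 1^4 = 1.
Coefficient = 70 · 16 · 1 = 1120.

1120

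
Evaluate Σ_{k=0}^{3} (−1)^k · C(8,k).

-35

The partial alternating sum Σ_{k=0}^{3} (−1)^k C(8,k) = (−1)^3 C(7,3) = -35.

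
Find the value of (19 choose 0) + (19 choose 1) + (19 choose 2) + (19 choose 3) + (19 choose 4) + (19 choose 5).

16664

1 + 19 + 171 + 969 + 3876 + 11628 = 16664.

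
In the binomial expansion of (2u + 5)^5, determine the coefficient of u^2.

The general term is C(5,j)·(2u)^j·(5)^(5-j); the u^2 term has j = 2.
C(5,2) = 10.
Coefficient = C(5,2) · 2^2 · 5^3 = 10 · 4 · 125 = 5000.

5000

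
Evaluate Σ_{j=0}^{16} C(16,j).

The entries of row 16 sum to 2^16 = 65536.

65536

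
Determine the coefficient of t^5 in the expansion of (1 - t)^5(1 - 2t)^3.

Coefficient of t^5 = Σ_{j} C(5,j)·(-1)^j·C(3,5-j)·(-2)^(5-j) for j from 2 to 5.
= (-80) + (-120) + (-30) + (-1) = -231.

-231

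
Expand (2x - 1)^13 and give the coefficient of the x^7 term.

The general term is C(13,j)·(2x)^j·(-1)^(13-j); the x^7 term has j = 7.
C(13,7) = 1716.
Coefficient = C(13,7) · 2^7 = 1716 · 128 = 219648.

219648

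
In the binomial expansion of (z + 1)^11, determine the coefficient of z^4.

330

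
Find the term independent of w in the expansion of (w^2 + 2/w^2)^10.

General term: C(10,j)·(w^2)^j·(2/w^2)^(10-j), with w-exponent 2j − 2(10−j) = 4j − 20.
Set 4j − 20 = 0: j = 5.
C(10,5) = 252; 1^5 = 1; 2^5 = 32.
Coefficient = 252 · 1 · 32 = 8064.

8064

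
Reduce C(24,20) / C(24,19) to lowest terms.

C(n,k+1)/C(n,k) = (n−k)/(k+1) = (24−19)/(19+1) = 5/20 = 1/4.

1/4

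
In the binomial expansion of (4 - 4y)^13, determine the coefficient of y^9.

-47982837760

The general term is C(13,j)·(4)^j·(-4y)^(13-j); the y^9 term has j = 4.
C(13,4) = 715.
Coefficient = C(13,4) · 4^4 · (-4)^9 = 715 · 256 · (-262144) = -47982837760.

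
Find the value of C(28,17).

21474180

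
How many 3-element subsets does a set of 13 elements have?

286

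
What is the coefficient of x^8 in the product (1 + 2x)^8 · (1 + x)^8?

265729

Coefficient of x^8 = Σ_{j} C(8,j)·2^j·C(8,8-j)·1^(8-j) for j from 0 to 8.
= 1 + 128 + 3136 + 25088 + 78400 + 100352 + 50176 + 8192 + 256 = 265729.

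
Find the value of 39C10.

C(39,10) = (39·38·37·36·35·34·33·32·31·30) / 10! = 2306992893004800 / 3628800 = 635745396.

635745396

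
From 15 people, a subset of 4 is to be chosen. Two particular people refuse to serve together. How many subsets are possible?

1287

All 4-subsets: C(15,4) = 1365. Those containing both fixed elements: C(13,2) = 78.
1365 − 78 = 1287.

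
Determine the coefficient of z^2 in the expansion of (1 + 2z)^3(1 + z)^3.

33

Coefficient of z^2 = Σ_{j} C(3,j)·2^j·C(3,2-j)·1^(2-j) for j from 0 to 2.
= 3 + 18 + 12 = 33.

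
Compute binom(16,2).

C(16,2) = (16·15) / 2! = 240 / 2 = 120.

120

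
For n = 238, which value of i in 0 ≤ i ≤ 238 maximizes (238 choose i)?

C(238,i) is maximized at i = 238/2 = 119.

119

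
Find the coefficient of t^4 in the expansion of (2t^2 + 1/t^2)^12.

General term: C(12,j)·(2t^2)^j·(1/t^2)^(12-j), with t-exponent 2j − 2(12−j) = 4j − 24.
Set 4j − 24 = 4: j = 7.
C(12,7) = 792; 2^7 = 128; 1^5 = 1.
Coefficient = 792 · 128 · 1 = 101376.

101376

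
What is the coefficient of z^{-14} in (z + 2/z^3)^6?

General term: C(6,j)·(z)^j·(2/z^3)^(6-j), with z-exponent 1j − 3(6−j) = 4j − 18.
Set 4j − 18 = -14: j = 1.
C(6,1) = 6; 1^1 = 1; 2^5 = 32.
Coefficient = 6 · 1 · 32 = 192.

192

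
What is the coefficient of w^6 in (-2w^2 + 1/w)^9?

-4032

General term: C(9,j)·(-2w^2)^j·(1/w)^(9-j), with w-exponent 2j − 1(9−j) = 3j − 9.
Set 3j − 9 = 6: j = 5.
C(9,5) = 126; (-2)^5 = -32; 1^4 = 1.
Coefficient = 126 · (-32) · 1 = -4032.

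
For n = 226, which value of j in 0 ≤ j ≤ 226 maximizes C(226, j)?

113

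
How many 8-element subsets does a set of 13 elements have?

C(13,8) = C(13,5) by symmetry.
C(13,5) = (13·12·11·10·9) / 5! = 154440 / 120 = 1287.

1287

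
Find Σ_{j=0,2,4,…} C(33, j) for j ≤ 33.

Even-j terms of row 33 sum to 2^32 = 4294967296.

4294967296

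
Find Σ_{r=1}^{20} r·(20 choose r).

Differentiating (1+x)^20 and setting x=1: Σ r·C(20,r) = 20·2^19 = 10485760.

10485760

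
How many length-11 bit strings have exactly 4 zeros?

Choose the 4 positions: C(11,4) = 330.

330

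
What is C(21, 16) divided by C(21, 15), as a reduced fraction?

C(n,k+1)/C(n,k) = (n−k)/(k+1) = (21−15)/(15+1) = 6/16 = 3/8.

3/8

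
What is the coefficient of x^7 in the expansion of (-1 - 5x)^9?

-2812500

The general term is C(9,j)·(-1)^j·(-5x)^(9-j); the x^7 term has j = 2.
C(9,2) = 36.
Coefficient = C(9,2) · (-5)^7 = 36 · (-78125) = -2812500.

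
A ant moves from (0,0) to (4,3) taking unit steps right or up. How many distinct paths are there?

Each path is a sequence of 7 steps with 4 rights: C(7,4) = 35.

35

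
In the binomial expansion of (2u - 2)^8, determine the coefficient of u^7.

-2048

The general term is C(8,j)·(2u)^j·(-2)^(8-j); the u^7 term has j = 7.
C(8,7) = 8.
Coefficient = C(8,7) · 2^7 · (-2)^1 = 8 · 128 · (-2) = -2048.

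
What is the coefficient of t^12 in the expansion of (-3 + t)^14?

The general term is C(14,j)·(-3)^j·(t)^(14-j); the t^12 term has j = 2.
C(14,2) = 91.
Coefficient = C(14,2) · (-3)^2 = 91 · 9 = 819.

819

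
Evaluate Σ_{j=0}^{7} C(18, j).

63004

1 + 18 + 153 + 816 + 3060 + 8568 + 18564 + 31824 = 63004.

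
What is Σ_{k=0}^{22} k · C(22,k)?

46137344

Since k·C(22,k) = 22·C(21,k−1), the sum is 22·2^21 = 22·2097152 = 46137344.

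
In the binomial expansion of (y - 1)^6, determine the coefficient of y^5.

-6

The general term is C(6,j)·(y)^j·(-1)^(6-j); the y^5 term has j = 5.
C(6,5) = 6.
Coefficient = C(6,5) · (-1)^1 = 6 · (-1) = -6.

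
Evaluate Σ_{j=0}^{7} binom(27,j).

1 + 27 + 351 + 2925 + 17550 + 80730 + 296010 + 888030 = 1285624.

1285624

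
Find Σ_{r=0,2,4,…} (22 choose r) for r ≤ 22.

Even-r terms of row 22 sum to 2^21 = 2097152.

2097152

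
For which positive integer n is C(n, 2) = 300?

25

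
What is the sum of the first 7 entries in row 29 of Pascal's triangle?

1 + 29 + 406 + 3654 + 23751 + 118755 + 475020 = 621616.

621616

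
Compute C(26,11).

7726160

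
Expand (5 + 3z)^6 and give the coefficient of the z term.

56250

The general term is C(6,j)·(5)^j·(3z)^(6-j); the z^1 term has j = 5.
C(6,5) = 6.
Coefficient = C(6,5) · 5^5 · 3^1 = 6 · 3125 · 3 = 56250.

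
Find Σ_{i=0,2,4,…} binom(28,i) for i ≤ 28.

134217728

Half of (1+1)^28 + (1−1)^28 gives the even-index sum: 2^27 = 134217728.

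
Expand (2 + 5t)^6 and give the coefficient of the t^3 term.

The general term is C(6,j)·(2)^j·(5t)^(6-j); the t^3 term has j = 3.
C(6,3) = 20.
Coefficient = C(6,3) · 2^3 · 5^3 = 20 · 8 · 125 = 20000.

20000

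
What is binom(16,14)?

120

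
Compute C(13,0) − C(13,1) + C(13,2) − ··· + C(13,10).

66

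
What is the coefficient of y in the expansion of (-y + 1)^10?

-10

The general term is C(10,j)·(-y)^j·(1)^(10-j); the y^1 term has j = 1.
C(10,1) = 10.
Coefficient = C(10,1) · (-1)^1 = 10 · (-1) = -10.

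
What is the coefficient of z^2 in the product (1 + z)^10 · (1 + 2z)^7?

Coefficient of z^2 = Σ_{j} C(10,j)·1^j·C(7,2-j)·2^(2-j) for j from 0 to 2.
= 84 + 140 + 45 = 269.

269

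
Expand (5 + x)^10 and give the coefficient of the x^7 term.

15000

The general term is C(10,j)·(5)^j·(x)^(10-j); the x^7 term has j = 3.
C(10,3) = 120.
Coefficient = C(10,3) · 5^3 = 120 · 125 = 15000.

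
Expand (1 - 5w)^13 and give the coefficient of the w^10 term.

2792968750

The general term is C(13,j)·(1)^j·(-5w)^(13-j); the w^10 term has j = 3.
C(13,3) = 286.
Coefficient = C(13,3) · (-5)^10 = 286 · 9765625 = 2792968750.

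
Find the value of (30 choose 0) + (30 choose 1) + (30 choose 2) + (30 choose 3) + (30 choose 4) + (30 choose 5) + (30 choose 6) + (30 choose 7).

1 + 30 + 435 + 4060 + 27405 + 142506 + 593775 + 2035800 = 2804012.

2804012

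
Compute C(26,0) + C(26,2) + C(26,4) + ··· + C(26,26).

33554432

Even-i terms of row 26 sum to 2^25 = 33554432.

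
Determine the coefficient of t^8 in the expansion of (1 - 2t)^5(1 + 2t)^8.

-6400

Coefficient of t^8 = Σ_{j} C(5,j)·(-2)^j·C(8,8-j)·2^(8-j) for j from 0 to 5.
= 256 + (-10240) + 71680 + (-143360) + 89600 + (-14336) = -6400.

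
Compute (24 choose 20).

C(24,20) = C(24,4) by symmetry.
C(24,4) = (24·23·22·21) / 4! = 255024 / 24 = 10626.

10626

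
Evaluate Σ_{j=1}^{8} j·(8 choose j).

1024

Differentiating (1+x)^8 and setting x=1: Σ j·C(8,j) = 8·2^7 = 1024.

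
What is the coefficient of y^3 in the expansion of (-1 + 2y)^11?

1320

The general term is C(11,j)·(-1)^j·(2y)^(11-j); the y^3 term has j = 8.
C(11,8) = 165.
Coefficient = C(11,8) · 2^3 = 165 · 8 = 1320.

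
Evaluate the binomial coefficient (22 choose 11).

C(22,11) = (22·21·20·19·18·17·16·15·14·13·12) / 11! = 28158588057600 / 39916800 = 705432.

705432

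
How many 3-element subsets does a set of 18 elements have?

816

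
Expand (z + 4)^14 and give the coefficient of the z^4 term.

The general term is C(14,j)·(z)^j·(4)^(14-j); the z^4 term has j = 4.
C(14,4) = 1001.
Coefficient = C(14,4) · 4^10 = 1001 · 1048576 = 1049624576.

1049624576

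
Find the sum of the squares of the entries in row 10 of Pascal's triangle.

184756

By Vandermonde's identity, Σ C(10,k)² = C(20,10) = 184756.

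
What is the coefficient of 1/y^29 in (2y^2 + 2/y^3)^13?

638976

General term: C(13,j)·(2y^2)^j·(2/y^3)^(13-j), with y-exponent 2j − 3(13−j) = 5j − 39.
Set 5j − 39 = -29: j = 2.
C(13,2) = 78; 2^2 = 4; 2^11 = 2048.
Coefficient = 78 · 4 · 2048 = 638976.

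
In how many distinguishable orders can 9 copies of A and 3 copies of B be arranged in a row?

Choose positions for the A's: C(12,9) = 220.

220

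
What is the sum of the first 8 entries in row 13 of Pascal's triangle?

5812

1 + 13 + 78 + 286 + 715 + 1287 + 1716 + 1716 = 5812.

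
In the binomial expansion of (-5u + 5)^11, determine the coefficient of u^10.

537109375

The general term is C(11,j)·(-5u)^j·(5)^(11-j); the u^10 term has j = 10.
C(11,10) = 11.
Coefficient = C(11,10) · (-5)^10 · 5^1 = 11 · 9765625 · 5 = 537109375.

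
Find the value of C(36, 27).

C(36,27) = C(36,9) by symmetry.
C(36,9) = (36·35·34·33·32·31·30·29·28) / 9! = 34162713446400 / 362880 = 94143280.

94143280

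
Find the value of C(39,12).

3910797436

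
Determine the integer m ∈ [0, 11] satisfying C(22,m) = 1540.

3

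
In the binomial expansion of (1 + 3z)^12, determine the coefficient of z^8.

The general term is C(12,j)·(1)^j·(3z)^(12-j); the z^8 term has j = 4.
C(12,4) = 495.
Coefficient = C(12,4) · 3^8 = 495 · 6561 = 3247695.

3247695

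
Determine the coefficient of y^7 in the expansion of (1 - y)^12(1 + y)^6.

-144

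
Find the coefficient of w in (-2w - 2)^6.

The general term is C(6,j)·(-2w)^j·(-2)^(6-j); the w^1 term has j = 1.
C(6,1) = 6.
Coefficient = C(6,1) · (-2)^1 · (-2)^5 = 6 · (-2) · (-32) = 384.

384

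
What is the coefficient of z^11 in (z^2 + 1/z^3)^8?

General term: C(8,j)·(z^2)^j·(1/z^3)^(8-j), with z-exponent 2j − 3(8−j) = 5j − 24.
Set 5j − 24 = 11: j = 7.
C(8,7) = 8; 1^7 = 1; 1^1 = 1.
Coefficient = 8 · 1 · 1 = 8.

8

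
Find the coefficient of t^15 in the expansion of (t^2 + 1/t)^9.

General term: C(9,j)·(t^2)^j·(1/t)^(9-j), with t-exponent 2j − 1(9−j) = 3j − 9.
Set 3j − 9 = 15: j = 8.
C(9,8) = 9; 1^8 = 1; 1^1 = 1.
Coefficient = 9 · 1 · 1 = 9.

9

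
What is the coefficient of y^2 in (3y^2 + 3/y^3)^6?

10935

General term: C(6,j)·(3y^2)^j·(3/y^3)^(6-j), with y-exponent 2j − 3(6−j) = 5j − 18.
Set 5j − 18 = 2: j = 4.
C(6,4) = 15; 3^4 = 81; 3^2 = 9.
Coefficient = 15 · 81 · 9 = 10935.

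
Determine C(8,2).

28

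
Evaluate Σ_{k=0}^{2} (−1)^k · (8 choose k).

21

The partial alternating sum Σ_{k=0}^{2} (−1)^k C(8,k) = (−1)^2 C(7,2) = 21.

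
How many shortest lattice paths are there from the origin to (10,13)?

1144066

Each path is a sequence of 23 steps with 10 rights: C(23,10) = 1144066.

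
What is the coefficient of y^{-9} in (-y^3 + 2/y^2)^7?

General term: C(7,j)·(-y^3)^j·(2/y^2)^(7-j), with y-exponent 3j − 2(7−j) = 5j − 14.
Set 5j − 14 = -9: j = 1.
C(7,1) = 7; (-1)^1 = -1; 2^6 = 64.
Coefficient = 7 · (-1) · 64 = -448.

-448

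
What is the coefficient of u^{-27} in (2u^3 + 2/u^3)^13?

General term: C(13,j)·(2u^3)^j·(2/u^3)^(13-j), with u-exponent 3j − 3(13−j) = 6j − 39.
Set 6j − 39 = -27: j = 2.
C(13,2) = 78; 2^2 = 4; 2^11 = 2048.
Coefficient = 78 · 4 · 2048 = 638976.

638976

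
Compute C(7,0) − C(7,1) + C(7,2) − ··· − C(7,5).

-6

The partial alternating sum Σ_{k=0}^{5} (−1)^k C(7,k) = (−1)^5 C(6,5) = -6.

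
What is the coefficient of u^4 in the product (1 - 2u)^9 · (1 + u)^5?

-79

Coefficient of u^4 = Σ_{j} C(9,j)·(-2)^j·C(5,4-j)·1^(4-j) for j from 0 to 4.
= 5 + (-180) + 1440 + (-3360) + 2016 = -79.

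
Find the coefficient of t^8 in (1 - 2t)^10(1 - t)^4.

189216

Coefficient of t^8 = Σ_{j} C(10,j)·(-2)^j·C(4,8-j)·(-1)^(8-j) for j from 4 to 8.
= 3360 + 32256 + 80640 + 61440 + 11520 = 189216.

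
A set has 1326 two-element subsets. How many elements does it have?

52

n(n−1)/2 = 1326 ⇒ n(n−1) = 2652. Since 52·51 = 2652, n = 52.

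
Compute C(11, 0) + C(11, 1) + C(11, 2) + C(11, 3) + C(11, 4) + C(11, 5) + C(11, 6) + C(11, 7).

1816

1 + 11 + 55 + 165 + 330 + 462 + 462 + 330 = 1816.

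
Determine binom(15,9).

C(15,9) = C(15,6) by symmetry.
C(15,6) = (15·14·13·12·11·10) / 6! = 3603600 / 720 = 5005.

5005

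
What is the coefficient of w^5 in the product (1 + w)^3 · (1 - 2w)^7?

252

Coefficient of w^5 = Σ_{j} C(3,j)·1^j·C(7,5-j)·(-2)^(5-j) for j from 0 to 3.
= (-672) + 1680 + (-840) + 84 = 252.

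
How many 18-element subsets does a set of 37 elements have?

C(37,18) = (37·36·35·34·33·32·31·30·29·28·27·26·25·24·23·22·21·20) / 18! = 113146793787569865523200000 / 6402373705728000 = 17672631900.

17672631900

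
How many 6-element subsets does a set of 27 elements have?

296010

C(27,6) = (27·26·25·24·23·22) / 6! = 213127200 / 720 = 296010.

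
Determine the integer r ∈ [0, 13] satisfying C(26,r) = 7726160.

11

C(26,r) increases on 0 ≤ r ≤ 13. C(26,10) = 5311735 and C(26,11) = 7726160, so r = 11.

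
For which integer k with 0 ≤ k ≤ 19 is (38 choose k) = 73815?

4

C(38,k) increases on 0 ≤ k ≤ 19. C(38,3) = 8436 and C(38,4) = 73815, so k = 4.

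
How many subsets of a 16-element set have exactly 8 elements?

Choose the 8 positions: C(16,8) = 12870.

12870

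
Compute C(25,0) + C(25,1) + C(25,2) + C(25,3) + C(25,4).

15276

1 + 25 + 300 + 2300 + 12650 = 15276.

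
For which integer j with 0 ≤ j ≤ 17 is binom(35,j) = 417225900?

C(35,j) increases on 0 ≤ j ≤ 17. C(35,10) = 183579396 and C(35,11) = 417225900, so j = 11.

11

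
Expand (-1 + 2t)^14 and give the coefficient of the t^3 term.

The general term is C(14,j)·(-1)^j·(2t)^(14-j); the t^3 term has j = 11.
C(14,11) = 364.
Coefficient = C(14,11) · (-1)^11 · 2^3 = 364 · (-1) · 8 = -2912.

-2912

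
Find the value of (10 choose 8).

C(10,8) = C(10,2) by symmetry.
C(10,2) = (10·9) / 2! = 90 / 2 = 45.

45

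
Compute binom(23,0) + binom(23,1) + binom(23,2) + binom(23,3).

1 + 23 + 253 + 1771 = 2048.

2048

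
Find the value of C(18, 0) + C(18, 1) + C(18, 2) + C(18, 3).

1 + 18 + 153 + 816 = 988.

988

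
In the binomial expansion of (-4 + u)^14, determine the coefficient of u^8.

The general term is C(14,j)·(-4)^j·(u)^(14-j); the u^8 term has j = 6.
C(14,6) = 3003.
Coefficient = C(14,6) · (-4)^6 = 3003 · 4096 = 12300288.

12300288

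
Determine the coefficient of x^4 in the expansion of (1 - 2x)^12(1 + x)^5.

1525

Coefficient of x^4 = Σ_{j} C(12,j)·(-2)^j·C(5,4-j)·1^(4-j) for j from 0 to 4.
= 5 + (-240) + 2640 + (-8800) + 7920 = 1525.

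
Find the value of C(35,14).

2319959400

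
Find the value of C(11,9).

55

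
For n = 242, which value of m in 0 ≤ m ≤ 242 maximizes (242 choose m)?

121

C(242,m) is maximized at m = 242/2 = 121.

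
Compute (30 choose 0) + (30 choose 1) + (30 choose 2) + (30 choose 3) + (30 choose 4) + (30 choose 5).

174437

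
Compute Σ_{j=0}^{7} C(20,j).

137980

1 + 20 + 190 + 1140 + 4845 + 15504 + 38760 + 77520 = 137980.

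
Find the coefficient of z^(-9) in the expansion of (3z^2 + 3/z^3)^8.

367416

General term: C(8,j)·(3z^2)^j·(3/z^3)^(8-j), with z-exponent 2j − 3(8−j) = 5j − 24.
Set 5j − 24 = -9: j = 3.
C(8,3) = 56; 3^3 = 27; 3^5 = 243.
Coefficient = 56 · 27 · 243 = 367416.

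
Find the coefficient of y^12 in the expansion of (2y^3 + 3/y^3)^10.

General term: C(10,j)·(2y^3)^j·(3/y^3)^(10-j), with y-exponent 3j − 3(10−j) = 6j − 30.
Set 6j − 30 = 12: j = 7.
C(10,7) = 120; 2^7 = 128; 3^3 = 27.
Coefficient = 120 · 128 · 27 = 414720.

414720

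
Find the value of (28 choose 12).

30421755

C(28,12) = (28·27·26·25·24·23·22·21·20·19·18·17) / 12! = 14572069319808000 / 479001600 = 30421755.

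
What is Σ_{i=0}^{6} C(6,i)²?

924

By Vandermonde's identity, Σ C(6,i)² = C(12,6) = 924.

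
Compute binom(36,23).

C(36,23) = C(36,13) by symmetry.
C(36,13) = (36·35·34·33·32·31·30·29·28·27·26·25·24) / 13! = 14389334903623680000 / 6227020800 = 2310789600.

2310789600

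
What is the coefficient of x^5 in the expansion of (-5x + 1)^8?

-175000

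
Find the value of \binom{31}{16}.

300540195

C(31,16) = C(31,15) by symmetry.
C(31,15) = (31·30·29·28·27·26·25·24·23·22·21·20·19·18·17) / 15! = 393008709555221760000 / 1307674368000 = 300540195.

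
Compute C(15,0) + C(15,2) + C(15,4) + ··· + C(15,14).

16384

Half of (1+1)^15 + (1−1)^15 gives the even-index sum: 2^14 = 16384.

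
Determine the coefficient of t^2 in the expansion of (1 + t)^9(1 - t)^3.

Coefficient of t^2 = Σ_{j} C(9,j)·1^j·C(3,2-j)·(-1)^(2-j) for j from 0 to 2.
= 3 + (-27) + 36 = 12.

12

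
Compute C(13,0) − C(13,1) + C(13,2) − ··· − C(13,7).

The partial alternating sum Σ_{k=0}^{7} (−1)^k C(13,k) = (−1)^7 C(12,7) = -792.

-792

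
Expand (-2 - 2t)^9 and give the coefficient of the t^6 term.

The general term is C(9,j)·(-2)^j·(-2t)^(9-j); the t^6 term has j = 3.
C(9,3) = 84.
Coefficient = C(9,3) · (-2)^3 · (-2)^6 = 84 · (-8) · 64 = -43008.

-43008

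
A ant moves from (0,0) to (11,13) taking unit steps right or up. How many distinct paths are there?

Each path is a sequence of 24 steps with 11 rights: C(24,11) = 2496144.

2496144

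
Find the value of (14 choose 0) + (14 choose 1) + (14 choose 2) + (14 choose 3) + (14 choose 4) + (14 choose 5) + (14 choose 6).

1 + 14 + 91 + 364 + 1001 + 2002 + 3003 = 6476.

6476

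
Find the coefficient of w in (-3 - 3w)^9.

-177147

The general term is C(9,j)·(-3)^j·(-3w)^(9-j); the w^1 term has j = 8.
C(9,8) = 9.
Coefficient = C(9,8) · (-3)^8 · (-3)^1 = 9 · 6561 · (-3) = -177147.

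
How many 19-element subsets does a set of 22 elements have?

1540

C(22,19) = C(22,3) by symmetry.
C(22,3) = (22·21·20) / 3! = 9240 / 6 = 1540.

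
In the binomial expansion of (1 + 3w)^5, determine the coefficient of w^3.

270

The general term is C(5,j)·(1)^j·(3w)^(5-j); the w^3 term has j = 2.
C(5,2) = 10.
Coefficient = C(5,2) · 3^3 = 10 · 27 = 270.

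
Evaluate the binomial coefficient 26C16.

C(26,16) = C(26,10) by symmetry.
C(26,10) = (26·25·24·23·22·21·20·19·18·17) / 10! = 19275223968000 / 3628800 = 5311735.

5311735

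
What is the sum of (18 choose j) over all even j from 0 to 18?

131072

Half of (1+1)^18 + (1−1)^18 gives the even-index sum: 2^17 = 131072.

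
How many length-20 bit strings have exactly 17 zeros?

Choose the 17 positions: C(20,17) = 1140.

1140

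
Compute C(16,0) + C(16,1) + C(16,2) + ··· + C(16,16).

Setting x = 1 in (1+x)^16 gives Σ C(16,r) = 2^16 = 65536.

65536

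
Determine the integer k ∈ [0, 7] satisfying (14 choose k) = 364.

3

C(14,k) increases on 0 ≤ k ≤ 7. C(14,2) = 91 and C(14,3) = 364, so k = 3.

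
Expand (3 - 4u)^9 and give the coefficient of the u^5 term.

The general term is C(9,j)·(3)^j·(-4u)^(9-j); the u^5 term has j = 4.
C(9,4) = 126.
Coefficient = C(9,4) · 3^4 · (-4)^5 = 126 · 81 · (-1024) = -10450944.

-10450944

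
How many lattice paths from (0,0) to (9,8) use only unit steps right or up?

Each path is a sequence of 17 steps with 9 rights: C(17,9) = 24310.

24310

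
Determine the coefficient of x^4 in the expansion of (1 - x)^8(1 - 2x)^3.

806

Coefficient of x^4 = Σ_{j} C(8,j)·(-1)^j·C(3,4-j)·(-2)^(4-j) for j from 1 to 4.
= 64 + 336 + 336 + 70 = 806.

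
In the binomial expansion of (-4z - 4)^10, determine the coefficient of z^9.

10485760

The general term is C(10,j)·(-4z)^j·(-4)^(10-j); the z^9 term has j = 9.
C(10,9) = 10.
Coefficient = C(10,9) · (-4)^9 · (-4)^1 = 10 · (-262144) · (-4) = 10485760.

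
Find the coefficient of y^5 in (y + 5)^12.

The general term is C(12,j)·(y)^j·(5)^(12-j); the y^5 term has j = 5.
C(12,5) = 792.
Coefficient = C(12,5) · 5^7 = 792 · 78125 = 61875000.

61875000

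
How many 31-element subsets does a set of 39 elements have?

61523748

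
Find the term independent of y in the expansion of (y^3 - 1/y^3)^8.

General term: C(8,j)·(y^3)^j·(-1/y^3)^(8-j), with y-exponent 3j − 3(8−j) = 6j − 24.
Set 6j − 24 = 0: j = 4.
C(8,4) = 70; 1^4 = 1; (-1)^4 = 1.
Coefficient = 70 · 1 · 1 = 70.

70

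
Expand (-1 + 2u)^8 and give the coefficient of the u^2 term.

The general term is C(8,j)·(-1)^j·(2u)^(8-j); the u^2 term has j = 6.
C(8,6) = 28.
Coefficient = C(8,6) · 2^2 = 28 · 4 = 112.

112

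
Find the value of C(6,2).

15

C(6,2) = (6·5) / 2! = 30 / 2 = 15.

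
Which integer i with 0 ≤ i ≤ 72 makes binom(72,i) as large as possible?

C(72,i) is maximized at i = 72/2 = 36.

36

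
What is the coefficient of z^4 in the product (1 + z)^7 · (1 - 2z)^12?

Coefficient of z^4 = Σ_{j} C(7,j)·1^j·C(12,4-j)·(-2)^(4-j) for j from 0 to 4.
= 7920 + (-12320) + 5544 + (-840) + 35 = 339.

339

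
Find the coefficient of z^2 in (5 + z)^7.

The general term is C(7,j)·(5)^j·(z)^(7-j); the z^2 term has j = 5.
C(7,5) = 21.
Coefficient = C(7,5) · 5^5 = 21 · 3125 = 65625.

65625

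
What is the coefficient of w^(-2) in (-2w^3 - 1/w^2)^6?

60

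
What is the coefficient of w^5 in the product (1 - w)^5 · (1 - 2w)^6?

-3653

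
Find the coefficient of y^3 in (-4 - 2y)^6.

10240

The general term is C(6,j)·(-4)^j·(-2y)^(6-j); the y^3 term has j = 3.
C(6,3) = 20.
Coefficient = C(6,3) · (-4)^3 · (-2)^3 = 20 · (-64) · (-8) = 10240.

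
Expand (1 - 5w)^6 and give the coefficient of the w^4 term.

9375

The general term is C(6,j)·(1)^j·(-5w)^(6-j); the w^4 term has j = 2.
C(6,2) = 15.
Coefficient = C(6,2) · (-5)^4 = 15 · 625 = 9375.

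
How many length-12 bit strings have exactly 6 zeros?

Choose the 6 positions: C(12,6) = 924.

924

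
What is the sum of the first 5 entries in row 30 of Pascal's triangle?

31931

1 + 30 + 435 + 4060 + 27405 = 31931.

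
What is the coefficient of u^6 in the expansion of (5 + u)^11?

1443750

The general term is C(11,j)·(5)^j·(u)^(11-j); the u^6 term has j = 5.
C(11,5) = 462.
Coefficient = C(11,5) · 5^5 = 462 · 3125 = 1443750.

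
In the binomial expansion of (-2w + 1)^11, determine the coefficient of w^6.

The general term is C(11,j)·(-2w)^j·(1)^(11-j); the w^6 term has j = 6.
C(11,6) = 462.
Coefficient = C(11,6) · (-2)^6 = 462 · 64 = 29568.

29568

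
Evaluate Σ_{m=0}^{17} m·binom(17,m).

Differentiating (1+x)^17 and setting x=1: Σ m·C(17,m) = 17·2^16 = 1114112.

1114112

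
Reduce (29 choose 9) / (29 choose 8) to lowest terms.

7/3

C(n,k+1)/C(n,k) = (n−k)/(k+1) = (29−8)/(8+1) = 21/9 = 7/3.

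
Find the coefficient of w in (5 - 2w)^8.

-1250000

The general term is C(8,j)·(5)^j·(-2w)^(8-j); the w^1 term has j = 7.
C(8,7) = 8.
Coefficient = C(8,7) · 5^7 · (-2)^1 = 8 · 78125 · (-2) = -1250000.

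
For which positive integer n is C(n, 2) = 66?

12

n(n−1)/2 = 66 ⇒ n(n−1) = 132. Since 12·11 = 132, n = 12.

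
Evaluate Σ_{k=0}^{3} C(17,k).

1 + 17 + 136 + 680 = 834.

834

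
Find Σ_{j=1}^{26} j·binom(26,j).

Differentiating (1+x)^26 and setting x=1: Σ j·C(26,j) = 26·2^25 = 872415232.

872415232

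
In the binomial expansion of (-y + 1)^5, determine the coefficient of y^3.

The general term is C(5,j)·(-y)^j·(1)^(5-j); the y^3 term has j = 3.
C(5,3) = 10.
Coefficient = C(5,3) · (-1)^3 = 10 · (-1) = -10.

-10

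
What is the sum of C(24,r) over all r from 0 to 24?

The entries of row 24 sum to 2^24 = 16777216.

16777216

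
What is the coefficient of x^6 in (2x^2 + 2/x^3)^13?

5857280

General term: C(13,j)·(2x^2)^j·(2/x^3)^(13-j), with x-exponent 2j − 3(13−j) = 5j − 39.
Set 5j − 39 = 6: j = 9.
C(13,9) = 715; 2^9 = 512; 2^4 = 16.
Coefficient = 715 · 512 · 16 = 5857280.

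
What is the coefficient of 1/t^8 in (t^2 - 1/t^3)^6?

15

General term: C(6,j)·(t^2)^j·(-1/t^3)^(6-j), with t-exponent 2j − 3(6−j) = 5j − 18.
Set 5j − 18 = -8: j = 2.
C(6,2) = 15; 1^2 = 1; (-1)^4 = 1.
Coefficient = 15 · 1 · 1 = 15.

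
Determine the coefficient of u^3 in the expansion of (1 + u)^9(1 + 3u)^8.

Coefficient of u^3 = Σ_{j} C(9,j)·1^j·C(8,3-j)·3^(3-j) for j from 0 to 3.
= 1512 + 2268 + 864 + 84 = 4728.

4728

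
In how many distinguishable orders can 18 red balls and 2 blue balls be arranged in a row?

190

Choose positions for the red balls: C(20,18) = 190.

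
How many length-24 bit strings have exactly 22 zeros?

276

Choose the 22 positions: C(24,22) = 276.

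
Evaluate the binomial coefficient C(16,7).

11440

C(16,7) = (16·15·14·13·12·11·10) / 7! = 57657600 / 5040 = 11440.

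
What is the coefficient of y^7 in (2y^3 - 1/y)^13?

General term: C(13,j)·(2y^3)^j·(-1/y)^(13-j), with y-exponent 3j − 1(13−j) = 4j − 13.
Set 4j − 13 = 7: j = 5.
C(13,5) = 1287; 2^5 = 32; (-1)^8 = 1.
Coefficient = 1287 · 32 · 1 = 41184.

41184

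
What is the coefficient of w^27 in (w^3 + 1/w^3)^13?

General term: C(13,j)·(w^3)^j·(1/w^3)^(13-j), with w-exponent 3j − 3(13−j) = 6j − 39.
Set 6j − 39 = 27: j = 11.
C(13,11) = 78; 1^11 = 1; 1^2 = 1.
Coefficient = 78 · 1 · 1 = 78.

78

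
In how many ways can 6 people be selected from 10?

210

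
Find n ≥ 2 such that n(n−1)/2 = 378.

n(n−1)/2 = 378 ⇒ n(n−1) = 756. Since 28·27 = 756, n = 28.

28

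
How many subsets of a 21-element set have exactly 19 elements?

210

Choose the 19 positions: C(21,19) = 210.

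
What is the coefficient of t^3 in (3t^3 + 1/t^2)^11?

General term: C(11,j)·(3t^3)^j·(1/t^2)^(11-j), with t-exponent 3j − 2(11−j) = 5j − 22.
Set 5j − 22 = 3: j = 5.
C(11,5) = 462; 3^5 = 243; 1^6 = 1.
Coefficient = 462 · 243 · 1 = 112266.

112266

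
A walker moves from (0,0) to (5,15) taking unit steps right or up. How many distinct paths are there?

Each path is a sequence of 20 steps with 5 rights: C(20,5) = 15504.

15504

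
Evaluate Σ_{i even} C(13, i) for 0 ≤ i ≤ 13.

4096

Even-i terms of row 13 sum to 2^12 = 4096.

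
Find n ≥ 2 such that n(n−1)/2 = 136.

17

n(n−1)/2 = 136 ⇒ n(n−1) = 272. Since 17·16 = 272, n = 17.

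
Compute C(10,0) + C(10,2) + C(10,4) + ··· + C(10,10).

Even-j terms of row 10 sum to 2^9 = 512.

512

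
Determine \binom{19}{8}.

75582

C(19,8) = (19·18·17·16·15·14·13·12) / 8! = 3047466240 / 40320 = 75582.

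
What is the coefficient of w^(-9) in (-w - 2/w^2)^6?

192

General term: C(6,j)·(-w)^j·(-2/w^2)^(6-j), with w-exponent 1j − 2(6−j) = 3j − 12.
Set 3j − 12 = -9: j = 1.
C(6,1) = 6; (-1)^1 = -1; (-2)^5 = -32.
Coefficient = 6 · (-1) · (-32) = 192.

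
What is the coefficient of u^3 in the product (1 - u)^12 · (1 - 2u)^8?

Coefficient of u^3 = Σ_{j} C(12,j)·(-1)^j·C(8,3-j)·(-2)^(3-j) for j from 0 to 3.
= (-448) + (-1344) + (-1056) + (-220) = -3068.

-3068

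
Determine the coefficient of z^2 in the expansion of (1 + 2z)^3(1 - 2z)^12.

Coefficient of z^2 = Σ_{j} C(3,j)·2^j·C(12,2-j)·(-2)^(2-j) for j from 0 to 2.
= 264 + (-144) + 12 = 132.

132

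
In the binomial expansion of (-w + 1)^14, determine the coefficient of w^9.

-2002

The general term is C(14,j)·(-w)^j·(1)^(14-j); the w^9 term has j = 9.
C(14,9) = 2002.
Coefficient = C(14,9) · (-1)^9 = 2002 · (-1) = -2002.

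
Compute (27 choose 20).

888030

C(27,20) = C(27,7) by symmetry.
C(27,7) = (27·26·25·24·23·22·21) / 7! = 4475671200 / 5040 = 888030.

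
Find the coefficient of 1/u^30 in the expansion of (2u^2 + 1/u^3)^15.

3640

General term: C(15,j)·(2u^2)^j·(1/u^3)^(15-j), with u-exponent 2j − 3(15−j) = 5j − 45.
Set 5j − 45 = -30: j = 3.
C(15,3) = 455; 2^3 = 8; 1^12 = 1.
Coefficient = 455 · 8 · 1 = 3640.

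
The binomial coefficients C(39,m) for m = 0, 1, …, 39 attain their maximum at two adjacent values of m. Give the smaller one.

19

For odd n = 39, C(39,m) peaks at m = (n−1)/2 and (n+1)/2; the smaller is 19.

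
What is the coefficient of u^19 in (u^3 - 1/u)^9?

General term: C(9,j)·(u^3)^j·(-1/u)^(9-j), with u-exponent 3j − 1(9−j) = 4j − 9.
Set 4j − 9 = 19: j = 7.
C(9,7) = 36; 1^7 = 1; (-1)^2 = 1.
Coefficient = 36 · 1 · 1 = 36.

36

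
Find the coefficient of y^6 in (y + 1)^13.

1716

The general term is C(13,j)·(y)^j·(1)^(13-j); the y^6 term has j = 6.
C(13,6) = 1716.
Coefficient = C(13,6) = 1716.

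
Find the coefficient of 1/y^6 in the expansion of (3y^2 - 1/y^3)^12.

General term: C(12,j)·(3y^2)^j·(-1/y^3)^(12-j), with y-exponent 2j − 3(12−j) = 5j − 36.
Set 5j − 36 = -6: j = 6.
C(12,6) = 924; 3^6 = 729; (-1)^6 = 1.
Coefficient = 924 · 729 · 1 = 673596.

673596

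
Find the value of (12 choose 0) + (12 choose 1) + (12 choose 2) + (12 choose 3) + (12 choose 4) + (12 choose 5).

1 + 12 + 66 + 220 + 495 + 792 = 1586.

1586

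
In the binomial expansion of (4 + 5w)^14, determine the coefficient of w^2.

The general term is C(14,j)·(4)^j·(5w)^(14-j); the w^2 term has j = 12.
C(14,12) = 91.
Coefficient = C(14,12) · 4^12 · 5^2 = 91 · 16777216 · 25 = 38168166400.

38168166400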